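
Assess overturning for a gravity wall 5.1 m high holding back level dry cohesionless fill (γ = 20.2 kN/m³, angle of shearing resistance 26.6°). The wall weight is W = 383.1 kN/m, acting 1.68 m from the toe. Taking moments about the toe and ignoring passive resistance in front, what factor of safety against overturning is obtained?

K_a = tan²(45° − 26.6°/2) = 0.3814.
P_a = ½K_aγH² = 0.5×0.3814×20.2×5.1² = 100.2 kN/m, acting at H/3 = 1.700 m above the base.
Overturning moment M_o = P_a × H/3 = 100.2 × 1.700 = 170.4.
Resisting moment M_r = W × 1.68 = 383.1 × 1.68 = 643.6.
FS_overturning = M_r/M_o = 643.6/170.4 = 3.778.

3.78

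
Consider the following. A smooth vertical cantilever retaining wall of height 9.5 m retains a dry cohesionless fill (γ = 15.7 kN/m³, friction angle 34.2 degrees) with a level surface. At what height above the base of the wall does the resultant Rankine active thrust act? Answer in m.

K_a = 0.2803.
The pressure distribution is triangular, so the resultant acts at H/3 above the base = 9.5/3 = 3.167 m.

3.17 m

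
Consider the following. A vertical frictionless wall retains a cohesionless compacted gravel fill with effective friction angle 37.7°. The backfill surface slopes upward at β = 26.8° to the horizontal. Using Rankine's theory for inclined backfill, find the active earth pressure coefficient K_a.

K_a = cos β · (cos β − √(cos²β − cos²φ)) / (cos β + √(cos²β − cos²φ)).
cos β = 0.8926, cos φ = 0.7912, √(cos²β − cos²φ) = 0.4131.
K_a = 0.8926 × (0.8926 − 0.4131)/(0.8926 + 0.4131) = 0.3278.

0.328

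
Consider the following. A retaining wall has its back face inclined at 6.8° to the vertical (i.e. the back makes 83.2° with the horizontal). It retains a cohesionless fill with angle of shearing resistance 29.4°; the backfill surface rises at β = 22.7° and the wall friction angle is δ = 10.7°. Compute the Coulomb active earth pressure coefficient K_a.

0.548

K_a = sin²(α+φ) / [sin²α · sin(α−δ) · (1 + √{sin(φ+δ)sin(φ−β) / (sin(α−δ)sin(α+β))})²].
With α = 83.2°, φ = 29.4°, δ = 10.7°, β = 22.7°: K_a = 0.5479.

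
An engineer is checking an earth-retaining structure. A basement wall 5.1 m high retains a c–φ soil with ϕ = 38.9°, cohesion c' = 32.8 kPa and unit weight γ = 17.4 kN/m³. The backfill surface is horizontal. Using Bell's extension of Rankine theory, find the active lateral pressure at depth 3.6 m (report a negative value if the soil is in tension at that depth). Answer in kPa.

-17.0 kPa

K_a = (1 − sin φ)/(1 + sin φ) = 0.2285.
σ_a = K_a γ z − 2c√K_a = 0.2285×17.4×3.6 − 2×32.8×0.4780 = -17.04 kPa.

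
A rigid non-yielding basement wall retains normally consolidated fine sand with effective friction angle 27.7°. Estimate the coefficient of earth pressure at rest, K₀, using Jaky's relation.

0.535

K₀ = 1 − sin φ' = 1 − sin 27.7° = 0.5352.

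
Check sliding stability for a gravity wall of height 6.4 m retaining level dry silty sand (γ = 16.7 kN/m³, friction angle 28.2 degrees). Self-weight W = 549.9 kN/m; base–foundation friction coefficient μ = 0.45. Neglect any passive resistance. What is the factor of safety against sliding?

K_a = tan²(45° − 28.2°/2) = 0.3582.
P_a = ½K_aγH² = 0.5×0.3582×16.7×6.4² = 122.5 kN/m, acting at H/3 = 2.133 m above the base.
FS_sliding = μW / P_a = 0.45×549.9 / 122.5 = 2.020.

2.02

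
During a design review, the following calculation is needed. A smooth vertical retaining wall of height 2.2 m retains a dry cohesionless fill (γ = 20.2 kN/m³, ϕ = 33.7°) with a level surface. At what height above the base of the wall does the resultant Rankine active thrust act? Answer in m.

K_a = 0.2863.
The pressure distribution is triangular, so the resultant acts at H/3 above the base = 2.2/3 = 0.7333 m.

0.733 m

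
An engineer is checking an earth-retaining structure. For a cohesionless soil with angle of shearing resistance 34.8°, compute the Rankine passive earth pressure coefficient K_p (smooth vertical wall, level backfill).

K_p = (1 + sin φ)/(1 − sin φ) = tan²(45° + 34.8°/2) = 3.659.

3.66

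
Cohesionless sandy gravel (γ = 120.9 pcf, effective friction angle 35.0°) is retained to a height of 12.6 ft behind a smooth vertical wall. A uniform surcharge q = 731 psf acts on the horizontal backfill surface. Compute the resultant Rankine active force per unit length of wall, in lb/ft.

5100 lb/ft

K_a = tan²(45° − φ/2) = 0.2710.
Soil triangle: ½ K_a γ H² = 0.5×0.2710×120.9×12.6² = 2601 lb/ft.
Surcharge rectangle: K_a q H = 0.2710×731×12.6 = 2496 lb/ft.
Total = 2601 + 2496 = 5097 lb/ft.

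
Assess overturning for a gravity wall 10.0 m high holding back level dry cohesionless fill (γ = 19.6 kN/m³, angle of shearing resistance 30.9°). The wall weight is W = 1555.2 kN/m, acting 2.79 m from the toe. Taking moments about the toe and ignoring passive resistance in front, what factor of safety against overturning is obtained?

K_a = tan²(45° − 30.9°/2) = 0.3214.
P_a = ½K_aγH² = 0.5×0.3214×19.6×10.0² = 315.0 kN/m, acting at H/3 = 3.333 m above the base.
Overturning moment M_o = P_a × H/3 = 315.0 × 3.333 = 1050.
Resisting moment M_r = W × 2.79 = 1555.2 × 2.79 = 4339.
FS_overturning = M_r/M_o = 4339/1050 = 4.133.

4.13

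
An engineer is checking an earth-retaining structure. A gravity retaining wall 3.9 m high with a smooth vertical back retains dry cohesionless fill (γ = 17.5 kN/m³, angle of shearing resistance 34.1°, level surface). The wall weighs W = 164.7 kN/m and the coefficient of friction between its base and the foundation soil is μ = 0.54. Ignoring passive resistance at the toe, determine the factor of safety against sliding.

K_a = tan²(45° − 34.1°/2) = 0.2815.
P_a = ½K_aγH² = 0.5×0.2815×17.5×3.9² = 37.47 kN/m, acting at H/3 = 1.300 m above the base.
FS_sliding = μW / P_a = 0.54×164.7 / 37.47 = 2.374.

2.37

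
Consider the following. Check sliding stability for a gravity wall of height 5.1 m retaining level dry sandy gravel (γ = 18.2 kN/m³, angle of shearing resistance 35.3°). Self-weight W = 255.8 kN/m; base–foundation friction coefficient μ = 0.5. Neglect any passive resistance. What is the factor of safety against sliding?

K_a = tan²(45° − 35.3°/2) = 0.2675.
P_a = ½K_aγH² = 0.5×0.2675×18.2×5.1² = 63.32 kN/m, acting at H/3 = 1.700 m above the base.
FS_sliding = μW / P_a = 0.5×255.8 / 63.32 = 2.020.

2.02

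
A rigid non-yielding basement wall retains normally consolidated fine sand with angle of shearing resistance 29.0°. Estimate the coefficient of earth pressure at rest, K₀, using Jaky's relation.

0.515

K₀ = 1 − sin φ' = 1 − sin 29.0° = 0.5152.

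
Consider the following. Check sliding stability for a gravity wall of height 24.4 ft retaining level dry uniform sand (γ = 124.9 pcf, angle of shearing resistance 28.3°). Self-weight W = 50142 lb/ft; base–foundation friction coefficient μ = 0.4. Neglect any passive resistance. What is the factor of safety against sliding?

1.51

K_a = tan²(45° − 28.3°/2) = 0.3568.
P_a = ½K_aγH² = 0.5×0.3568×124.9×24.4² = 13260 lb/ft, acting at H/3 = 8.133 ft above the base.
FS_sliding = μW / P_a = 0.4×50142 / 13260 = 1.512.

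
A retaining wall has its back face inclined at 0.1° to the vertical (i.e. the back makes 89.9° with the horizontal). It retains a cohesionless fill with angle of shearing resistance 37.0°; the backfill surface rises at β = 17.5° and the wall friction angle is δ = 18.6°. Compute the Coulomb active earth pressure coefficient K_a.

K_a = sin²(α+φ) / [sin²α · sin(α−δ) · (1 + √{sin(φ+δ)sin(φ−β) / (sin(α−δ)sin(α+β))})²].
With α = 89.9°, φ = 37.0°, δ = 18.6°, β = 17.5°: K_a = 0.2803.

0.280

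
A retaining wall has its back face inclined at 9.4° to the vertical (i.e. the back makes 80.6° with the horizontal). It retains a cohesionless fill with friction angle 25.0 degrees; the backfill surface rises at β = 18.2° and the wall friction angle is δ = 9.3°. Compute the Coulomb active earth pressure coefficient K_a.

K_a = sin²(α+φ) / [sin²α · sin(α−δ) · (1 + √{sin(φ+δ)sin(φ−β) / (sin(α−δ)sin(α+β))})²].
With α = 80.6°, φ = 25.0°, δ = 9.3°, β = 18.2°: K_a = 0.6268.

0.627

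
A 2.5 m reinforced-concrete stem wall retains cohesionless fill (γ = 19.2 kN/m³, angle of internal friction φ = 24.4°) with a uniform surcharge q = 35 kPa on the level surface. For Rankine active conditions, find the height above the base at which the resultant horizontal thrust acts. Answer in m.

K_a = 0.4153.
Triangular part P₁ = ½K_aγH² = 24.92 at H/3 = 0.8333 m; rectangular part P₂ = K_a q H = 36.34 at H/2 = 1.250 m.
ȳ = (P₁·0.8333 + P₂·1.250)/(P₁+P₂) = 1.081 m.

1.08 m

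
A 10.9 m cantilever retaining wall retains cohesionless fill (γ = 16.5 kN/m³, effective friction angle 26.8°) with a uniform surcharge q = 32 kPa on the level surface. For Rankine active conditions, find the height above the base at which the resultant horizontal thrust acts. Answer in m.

K_a = 0.3785.
Triangular part P₁ = ½K_aγH² = 371.0 at H/3 = 3.633 m; rectangular part P₂ = K_a q H = 132.0 at H/2 = 5.450 m.
ȳ = (P₁·3.633 + P₂·5.450)/(P₁+P₂) = 4.110 m.

4.11 m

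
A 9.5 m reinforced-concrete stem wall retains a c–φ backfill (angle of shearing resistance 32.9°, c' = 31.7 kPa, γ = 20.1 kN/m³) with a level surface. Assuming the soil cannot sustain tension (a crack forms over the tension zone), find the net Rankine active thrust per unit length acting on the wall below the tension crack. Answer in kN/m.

K_a = 0.2960; √K_a = 0.5441.
Tension-crack depth z_c = 2c/(γ√K_a) = 2×31.7/(20.1×0.5441) = 5.797 m.
σ_a at base = K_a γ H − 2c√K_a = 0.2960×20.1×9.5 − 2×31.7×0.5441 = 22.03 kPa.
P_a = ½ × 22.03 × (H − z_c) = 0.5×22.03×3.703 = 40.79 kN/m.

40.8 kN/m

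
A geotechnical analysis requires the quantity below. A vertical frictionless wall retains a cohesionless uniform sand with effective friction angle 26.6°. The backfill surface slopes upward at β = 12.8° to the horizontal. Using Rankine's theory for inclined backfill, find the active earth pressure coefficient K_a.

K_a = cos β · (cos β − √(cos²β − cos²φ)) / (cos β + √(cos²β − cos²φ)).
cos β = 0.9751, cos φ = 0.8942, √(cos²β − cos²φ) = 0.3891.
K_a = 0.9751 × (0.9751 − 0.3891)/(0.9751 + 0.3891) = 0.4189.

0.419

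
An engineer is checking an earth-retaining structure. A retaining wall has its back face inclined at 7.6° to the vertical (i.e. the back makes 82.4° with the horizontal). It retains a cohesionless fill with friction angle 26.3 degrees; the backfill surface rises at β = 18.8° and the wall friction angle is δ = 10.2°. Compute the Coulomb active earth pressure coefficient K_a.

K_a = sin²(α+φ) / [sin²α · sin(α−δ) · (1 + √{sin(φ+δ)sin(φ−β) / (sin(α−δ)sin(α+β))})²].
With α = 82.4°, φ = 26.3°, δ = 10.2°, β = 18.8°: K_a = 0.5779.

0.578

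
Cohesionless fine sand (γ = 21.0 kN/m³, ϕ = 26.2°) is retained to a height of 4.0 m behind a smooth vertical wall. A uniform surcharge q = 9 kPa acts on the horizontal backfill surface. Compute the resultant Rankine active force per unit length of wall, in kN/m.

K_a = tan²(45° − φ/2) = 0.3874.
Soil triangle: ½ K_a γ H² = 0.5×0.3874×21.0×4.0² = 65.09 kN/m.
Surcharge rectangle: K_a q H = 0.3874×9×4.0 = 13.95 kN/m.
Total = 65.09 + 13.95 = 79.04 kN/m.

79.0 kN/m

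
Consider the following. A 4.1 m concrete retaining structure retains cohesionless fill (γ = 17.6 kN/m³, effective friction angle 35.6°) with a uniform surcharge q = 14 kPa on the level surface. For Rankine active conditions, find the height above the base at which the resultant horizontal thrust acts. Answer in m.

1.56 m

K_a = 0.2641.
Triangular part P₁ = ½K_aγH² = 39.07 at H/3 = 1.367 m; rectangular part P₂ = K_a q H = 15.16 at H/2 = 2.050 m.
ȳ = (P₁·1.367 + P₂·2.050)/(P₁+P₂) = 1.558 m.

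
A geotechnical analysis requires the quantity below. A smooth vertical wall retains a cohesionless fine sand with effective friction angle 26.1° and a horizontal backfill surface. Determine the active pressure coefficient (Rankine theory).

0.389

K_a = tan²(45° − φ/2) = tan²(31.95°) = 0.3889.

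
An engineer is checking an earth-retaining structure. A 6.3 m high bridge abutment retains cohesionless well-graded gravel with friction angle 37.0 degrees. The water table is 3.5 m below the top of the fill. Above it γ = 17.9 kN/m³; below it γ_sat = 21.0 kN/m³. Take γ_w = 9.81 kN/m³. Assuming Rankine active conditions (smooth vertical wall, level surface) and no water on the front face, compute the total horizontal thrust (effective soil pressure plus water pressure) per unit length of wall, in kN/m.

120 kN/m

K_a = tan²(45° − φ/2) = 0.2486.
γ' = 21.0 − 9.81 = 11.19 kN/m³. Depth below WT = 2.8 m.
σ'_h at WT = K_a γ d_w = 15.57 kPa; at base = 15.57 + K_a γ' × 2.8 = 23.36 kPa.
P₁ (0–3.5 m) = ½×15.57×3.5 = 27.25. P₂ (3.5–6.3 m) = ½(15.57+23.36)×2.8 = 54.51.
P_w = ½ γ_w h₂² = 0.5×9.81×2.8² = 38.46. Total = 27.25+54.51+38.46 = 120.2 kN/m.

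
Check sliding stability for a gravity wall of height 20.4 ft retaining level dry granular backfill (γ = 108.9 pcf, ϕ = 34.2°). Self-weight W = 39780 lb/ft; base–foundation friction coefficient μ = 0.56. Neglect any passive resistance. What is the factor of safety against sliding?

3.51

K_a = tan²(45° − 34.2°/2) = 0.2803.
P_a = ½K_aγH² = 0.5×0.2803×108.9×20.4² = 6353 lb/ft, acting at H/3 = 6.800 ft above the base.
FS_sliding = μW / P_a = 0.56×39780 / 6353 = 3.507.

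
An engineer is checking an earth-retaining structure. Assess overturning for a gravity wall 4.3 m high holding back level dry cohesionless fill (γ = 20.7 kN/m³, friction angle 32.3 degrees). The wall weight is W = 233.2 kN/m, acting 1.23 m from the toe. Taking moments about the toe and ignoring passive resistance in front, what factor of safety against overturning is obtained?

K_a = tan²(45° − 32.3°/2) = 0.3035.
P_a = ½K_aγH² = 0.5×0.3035×20.7×4.3² = 58.08 kN/m, acting at H/3 = 1.433 m above the base.
Overturning moment M_o = P_a × H/3 = 58.08 × 1.433 = 83.24.
Resisting moment M_r = W × 1.23 = 233.2 × 1.23 = 286.8.
FS_overturning = M_r/M_o = 286.8/83.24 = 3.446.

3.45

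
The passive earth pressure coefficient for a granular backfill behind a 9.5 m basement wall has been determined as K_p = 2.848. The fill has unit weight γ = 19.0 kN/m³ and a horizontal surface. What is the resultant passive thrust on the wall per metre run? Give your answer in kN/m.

P = ½ K_p γ H² = 0.5 × 2.848 × 19.0 × 9.5² = 2442 kN/m.

2440 kN/m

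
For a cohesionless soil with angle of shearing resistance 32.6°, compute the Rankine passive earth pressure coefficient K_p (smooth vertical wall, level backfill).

3.34

K_p = (1 + sin φ)/(1 − sin φ) = tan²(45° + 32.6°/2) = 3.336.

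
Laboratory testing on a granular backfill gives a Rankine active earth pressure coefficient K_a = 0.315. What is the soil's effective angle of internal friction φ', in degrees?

K_a = tan²(45° − φ/2) ⇒ 45° − φ/2 = arctan(√0.315) = 29.30°.
φ = 2(45° − 29.30°) = 31.39°.

31.4°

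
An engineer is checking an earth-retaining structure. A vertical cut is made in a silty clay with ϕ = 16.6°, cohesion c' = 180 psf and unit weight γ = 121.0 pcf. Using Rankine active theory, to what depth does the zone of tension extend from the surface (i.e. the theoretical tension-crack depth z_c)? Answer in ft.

3.99 ft

K_a = tan²(45° − 16.6°/2) = 0.5556; √K_a = 0.7454.
The active pressure is zero where K_a γ z = 2c√K_a, so z_c = 2c/(γ√K_a) = 2×180/(121.0×0.7454) = 3.992 ft.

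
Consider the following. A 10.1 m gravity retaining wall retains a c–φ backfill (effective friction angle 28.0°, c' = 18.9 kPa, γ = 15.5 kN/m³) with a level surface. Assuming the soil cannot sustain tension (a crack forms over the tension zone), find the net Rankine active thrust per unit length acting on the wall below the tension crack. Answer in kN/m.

102 kN/m

K_a = 0.3610; √K_a = 0.6009.
Tension-crack depth z_c = 2c/(γ√K_a) = 2×18.9/(15.5×0.6009) = 4.059 m.
σ_a at base = K_a γ H − 2c√K_a = 0.3610×15.5×10.1 − 2×18.9×0.6009 = 33.81 kPa.
P_a = ½ × 33.81 × (H − z_c) = 0.5×33.81×6.041 = 102.1 kN/m.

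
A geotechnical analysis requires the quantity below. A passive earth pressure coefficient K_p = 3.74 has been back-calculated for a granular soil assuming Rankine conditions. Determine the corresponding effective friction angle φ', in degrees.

K_p = (1+sin φ)/(1−sin φ) ⇒ sin φ = (K_p − 1)/(K_p + 1) = 0.5781.
φ = arcsin(0.5781) = 35.31°.

35.3°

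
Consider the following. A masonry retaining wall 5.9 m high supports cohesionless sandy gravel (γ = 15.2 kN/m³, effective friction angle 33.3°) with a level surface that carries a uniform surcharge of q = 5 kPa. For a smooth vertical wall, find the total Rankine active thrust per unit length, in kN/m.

85.6 kN/m

K_a = tan²(45° − φ/2) = 0.2911.
Soil triangle: ½ K_a γ H² = 0.5×0.2911×15.2×5.9² = 77.02 kN/m.
Surcharge rectangle: K_a q H = 0.2911×5×5.9 = 8.589 kN/m.
Total = 77.02 + 8.589 = 85.61 kN/m.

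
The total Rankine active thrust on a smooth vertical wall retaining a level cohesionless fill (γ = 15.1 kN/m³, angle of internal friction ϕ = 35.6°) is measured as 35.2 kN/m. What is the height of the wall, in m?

4.20 m

K_a = 0.2641. P_a = ½ K_a γ H² ⇒ H = √(2P_a/(K_a γ)).
H = √(2×35.2/(0.2641×15.1)) = 4.201 m.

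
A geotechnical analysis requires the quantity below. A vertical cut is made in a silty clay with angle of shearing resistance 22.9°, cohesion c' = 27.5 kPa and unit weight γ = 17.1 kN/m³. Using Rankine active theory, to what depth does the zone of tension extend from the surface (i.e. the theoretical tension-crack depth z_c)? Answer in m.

K_a = tan²(45° − 22.9°/2) = 0.4398; √K_a = 0.6631.
The active pressure is zero where K_a γ z = 2c√K_a, so z_c = 2c/(γ√K_a) = 2×27.5/(17.1×0.6631) = 4.850 m.

4.85 m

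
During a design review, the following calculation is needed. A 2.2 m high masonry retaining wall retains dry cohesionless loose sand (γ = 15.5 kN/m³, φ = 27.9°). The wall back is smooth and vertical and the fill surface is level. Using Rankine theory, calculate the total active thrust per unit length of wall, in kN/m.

K_a = tan²(45° − φ/2) = 0.3625.
P_a = ½ K_a γ H² = 0.5 × 0.3625 × 15.5 × 2.2² = 13.60 kN/m.

13.6 kN/m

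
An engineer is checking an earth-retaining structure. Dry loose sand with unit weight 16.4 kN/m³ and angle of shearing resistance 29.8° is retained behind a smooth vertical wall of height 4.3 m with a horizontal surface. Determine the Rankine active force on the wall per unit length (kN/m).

50.9 kN/m

K_a = tan²(45° − φ/2) = 0.3360.
P_a = ½ K_a γ H² = 0.5 × 0.3360 × 16.4 × 4.3² = 50.95 kN/m.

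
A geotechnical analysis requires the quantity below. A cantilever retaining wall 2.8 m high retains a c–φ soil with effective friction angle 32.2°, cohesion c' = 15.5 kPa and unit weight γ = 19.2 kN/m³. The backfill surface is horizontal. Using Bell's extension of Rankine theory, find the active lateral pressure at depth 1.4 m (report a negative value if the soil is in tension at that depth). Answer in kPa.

K_a = (1 − sin φ)/(1 + sin φ) = 0.3047.
σ_a = K_a γ z − 2c√K_a = 0.3047×19.2×1.4 − 2×15.5×0.5520 = -8.922 kPa.

-8.92 kPa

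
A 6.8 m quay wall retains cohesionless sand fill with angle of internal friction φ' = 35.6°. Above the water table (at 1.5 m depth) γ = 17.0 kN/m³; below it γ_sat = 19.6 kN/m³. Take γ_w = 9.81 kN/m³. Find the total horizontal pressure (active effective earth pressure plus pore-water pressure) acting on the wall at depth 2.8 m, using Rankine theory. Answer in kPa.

22.8 kPa

K_a = (1 − sin φ)/(1 + sin φ) = 0.2641.
γ' = 19.6 − 9.81 = 9.790 kN/m³.
Effective vertical stress at 2.8 m: σ'_v = 17.0×1.5 + 9.790×1.30 = 38.23 kPa.
σ'_h = K_a σ'_v = 0.2641 × 38.23 = 10.10 kPa; u = γ_w × 1.30 = 12.75 kPa.
Total σ_h = 10.10 + 12.75 = 22.85 kPa.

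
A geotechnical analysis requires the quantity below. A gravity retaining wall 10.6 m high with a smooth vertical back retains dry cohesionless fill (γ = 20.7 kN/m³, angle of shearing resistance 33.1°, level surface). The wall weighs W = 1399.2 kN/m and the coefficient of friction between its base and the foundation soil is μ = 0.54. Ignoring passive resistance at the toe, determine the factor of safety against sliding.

K_a = tan²(45° − 33.1°/2) = 0.2936.
P_a = ½K_aγH² = 0.5×0.2936×20.7×10.6² = 341.4 kN/m, acting at H/3 = 3.533 m above the base.
FS_sliding = μW / P_a = 0.54×1399.2 / 341.4 = 2.213.

2.21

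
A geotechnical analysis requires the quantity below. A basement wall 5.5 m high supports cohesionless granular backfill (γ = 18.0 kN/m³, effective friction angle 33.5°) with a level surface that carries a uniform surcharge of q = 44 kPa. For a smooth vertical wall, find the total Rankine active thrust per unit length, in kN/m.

148 kN/m

K_a = tan²(45° − φ/2) = 0.2887.
Soil triangle: ½ K_a γ H² = 0.5×0.2887×18.0×5.5² = 78.60 kN/m.
Surcharge rectangle: K_a q H = 0.2887×44×5.5 = 69.87 kN/m.
Total = 78.60 + 69.87 = 148.5 kN/m.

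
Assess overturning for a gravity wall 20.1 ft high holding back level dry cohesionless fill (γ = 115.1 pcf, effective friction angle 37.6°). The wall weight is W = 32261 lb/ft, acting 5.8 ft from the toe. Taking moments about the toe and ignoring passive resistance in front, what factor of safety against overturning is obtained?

4.96

K_a = tan²(45° − 37.6°/2) = 0.2421.
P_a = ½K_aγH² = 0.5×0.2421×115.1×20.1² = 5630 lb/ft, acting at H/3 = 6.700 ft above the base.
Overturning moment M_o = P_a × H/3 = 5630 × 6.700 = 37720.
Resisting moment M_r = W × 5.8 = 32261 × 5.8 = 187100.
FS_overturning = M_r/M_o = 187100/37720 = 4.961.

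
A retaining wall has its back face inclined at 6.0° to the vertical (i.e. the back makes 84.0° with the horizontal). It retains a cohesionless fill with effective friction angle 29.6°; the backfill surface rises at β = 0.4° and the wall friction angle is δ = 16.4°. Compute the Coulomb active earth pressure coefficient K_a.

K_a = sin²(α+φ) / [sin²α · sin(α−δ) · (1 + √{sin(φ+δ)sin(φ−β) / (sin(α−δ)sin(α+β))})²].
With α = 84.0°, φ = 29.6°, δ = 16.4°, β = 0.4°: K_a = 0.3510.

0.351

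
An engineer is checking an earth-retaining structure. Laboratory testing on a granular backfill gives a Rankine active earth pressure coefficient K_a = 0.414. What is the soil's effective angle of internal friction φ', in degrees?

K_a = tan²(45° − φ/2) ⇒ 45° − φ/2 = arctan(√0.414) = 32.76°.
φ = 2(45° − 32.76°) = 24.48°.

24.5°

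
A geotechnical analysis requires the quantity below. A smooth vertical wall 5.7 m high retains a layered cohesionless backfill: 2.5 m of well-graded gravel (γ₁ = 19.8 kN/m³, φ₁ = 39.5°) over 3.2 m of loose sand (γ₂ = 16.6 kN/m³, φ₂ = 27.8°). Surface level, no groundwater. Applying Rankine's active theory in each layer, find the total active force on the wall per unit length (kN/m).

K_a1 = tan²(45°−39.5°/2) = 0.2224; K_a2 = tan²(45°−27.8°/2) = 0.3639.
Layer 1: σ at base = K_a1 γ₁ h₁ = 11.01 kPa; P₁ = ½×11.01×2.5 = 13.76.
Layer 2: σ_v at top = γ₁h₁ = 49.50; σ_h top = K_a2×49.50 = 18.01; σ_h base = K_a2×(49.50+16.6×3.2) = 37.34.
P₂ = ½(18.01+37.34)×3.2 = 88.57. Total P_a = 13.76+88.57 = 102.3 kN/m.

102 kN/m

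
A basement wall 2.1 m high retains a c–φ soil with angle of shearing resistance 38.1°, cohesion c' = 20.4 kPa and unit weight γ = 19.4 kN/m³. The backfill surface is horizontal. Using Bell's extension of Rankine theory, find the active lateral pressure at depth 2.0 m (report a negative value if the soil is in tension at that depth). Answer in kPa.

-10.7 kPa

K_a = (1 − sin φ)/(1 + sin φ) = 0.2368.
σ_a = K_a γ z − 2c√K_a = 0.2368×19.4×2.0 − 2×20.4×0.4867 = -10.67 kPa.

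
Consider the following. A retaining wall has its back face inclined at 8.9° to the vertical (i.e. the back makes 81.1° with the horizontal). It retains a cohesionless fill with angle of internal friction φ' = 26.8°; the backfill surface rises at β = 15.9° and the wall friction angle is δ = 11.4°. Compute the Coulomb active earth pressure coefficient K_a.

0.539

K_a = sin²(α+φ) / [sin²α · sin(α−δ) · (1 + √{sin(φ+δ)sin(φ−β) / (sin(α−δ)sin(α+β))})²].
With α = 81.1°, φ = 26.8°, δ = 11.4°, β = 15.9°: K_a = 0.5392.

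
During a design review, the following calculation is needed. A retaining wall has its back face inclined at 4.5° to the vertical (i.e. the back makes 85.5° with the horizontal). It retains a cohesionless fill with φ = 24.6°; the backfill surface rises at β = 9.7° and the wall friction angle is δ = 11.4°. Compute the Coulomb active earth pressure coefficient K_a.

K_a = sin²(α+φ) / [sin²α · sin(α−δ) · (1 + √{sin(φ+δ)sin(φ−β) / (sin(α−δ)sin(α+β))})²].
With α = 85.5°, φ = 24.6°, δ = 11.4°, β = 9.7°: K_a = 0.4726.

0.473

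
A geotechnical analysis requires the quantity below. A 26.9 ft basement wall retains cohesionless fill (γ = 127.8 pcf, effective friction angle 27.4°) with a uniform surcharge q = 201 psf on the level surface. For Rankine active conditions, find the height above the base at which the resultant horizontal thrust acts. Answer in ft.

K_a = 0.3697.
Triangular part P₁ = ½K_aγH² = 17090 at H/3 = 8.967 ft; rectangular part P₂ = K_a q H = 1999 at H/2 = 13.45 ft.
ȳ = (P₁·8.967 + P₂·13.45)/(P₁+P₂) = 9.436 ft.

9.44 ft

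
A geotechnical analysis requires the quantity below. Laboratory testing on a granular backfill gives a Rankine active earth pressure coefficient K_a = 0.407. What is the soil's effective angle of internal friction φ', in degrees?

24.9°

K_a = tan²(45° − φ/2) ⇒ 45° − φ/2 = arctan(√0.407) = 32.54°.
φ = 2(45° − 32.54°) = 24.93°.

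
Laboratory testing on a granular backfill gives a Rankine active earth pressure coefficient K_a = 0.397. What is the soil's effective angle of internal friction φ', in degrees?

25.6°

K_a = tan²(45° − φ/2) ⇒ 45° − φ/2 = arctan(√0.397) = 32.21°.
φ = 2(45° − 32.21°) = 25.57°.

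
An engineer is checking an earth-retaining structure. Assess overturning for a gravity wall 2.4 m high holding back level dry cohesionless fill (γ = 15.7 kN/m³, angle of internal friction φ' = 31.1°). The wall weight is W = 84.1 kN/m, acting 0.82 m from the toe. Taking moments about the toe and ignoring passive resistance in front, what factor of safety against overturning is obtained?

5.98

K_a = tan²(45° − 31.1°/2) = 0.3188.
P_a = ½K_aγH² = 0.5×0.3188×15.7×2.4² = 14.41 kN/m, acting at H/3 = 0.8000 m above the base.
Overturning moment M_o = P_a × H/3 = 14.41 × 0.8000 = 11.53.
Resisting moment M_r = W × 0.82 = 84.1 × 0.82 = 68.96.
FS_overturning = M_r/M_o = 68.96/11.53 = 5.980.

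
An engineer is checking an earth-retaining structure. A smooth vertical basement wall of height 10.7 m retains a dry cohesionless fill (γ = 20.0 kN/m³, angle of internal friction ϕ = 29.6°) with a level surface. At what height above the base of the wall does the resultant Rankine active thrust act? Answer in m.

3.57 m

K_a = 0.3387.
The pressure distribution is triangular, so the resultant acts at H/3 above the base = 10.7/3 = 3.567 m.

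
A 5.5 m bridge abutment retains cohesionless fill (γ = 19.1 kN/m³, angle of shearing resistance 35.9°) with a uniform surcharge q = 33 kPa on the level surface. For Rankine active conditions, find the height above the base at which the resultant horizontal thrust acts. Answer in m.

2.19 m

K_a = 0.2607.
Triangular part P₁ = ½K_aγH² = 75.32 at H/3 = 1.833 m; rectangular part P₂ = K_a q H = 47.32 at H/2 = 2.750 m.
ȳ = (P₁·1.833 + P₂·2.750)/(P₁+P₂) = 2.187 m.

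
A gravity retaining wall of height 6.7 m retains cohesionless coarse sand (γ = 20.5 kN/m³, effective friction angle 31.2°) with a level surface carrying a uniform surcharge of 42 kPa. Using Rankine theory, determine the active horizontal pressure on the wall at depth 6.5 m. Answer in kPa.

K_a = (1 − sin φ)/(1 + sin φ) = 0.3175.
σ_v = γz + q = 20.5 × 6.5 + 42 = 175.2 kPa.
σ_h = K_a σ_v = 0.3175 × 175.2 = 55.64 kPa.

55.6 kPa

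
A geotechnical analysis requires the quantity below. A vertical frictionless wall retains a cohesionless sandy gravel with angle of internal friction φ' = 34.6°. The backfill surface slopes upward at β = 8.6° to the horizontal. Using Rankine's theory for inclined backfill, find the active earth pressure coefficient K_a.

0.284

K_a = cos β · (cos β − √(cos²β − cos²φ)) / (cos β + √(cos²β − cos²φ)).
cos β = 0.9888, cos φ = 0.8231, √(cos²β − cos²φ) = 0.5478.
K_a = 0.9888 × (0.9888 − 0.5478)/(0.9888 + 0.5478) = 0.2837.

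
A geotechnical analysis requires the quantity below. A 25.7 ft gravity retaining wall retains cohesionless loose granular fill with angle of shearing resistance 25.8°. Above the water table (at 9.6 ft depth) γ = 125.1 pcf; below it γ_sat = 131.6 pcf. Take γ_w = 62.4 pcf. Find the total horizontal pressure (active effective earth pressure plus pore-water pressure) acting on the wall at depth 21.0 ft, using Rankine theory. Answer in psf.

K_a = (1 − sin φ)/(1 + sin φ) = 0.3935.
γ' = 131.6 − 62.4 = 69.20 pcf.
Effective vertical stress at 21.0 ft: σ'_v = 125.1×9.6 + 69.20×11.4 = 1990 psf.
σ'_h = K_a σ'_v = 0.3935 × 1990 = 783.0 psf; u = γ_w × 11.4 = 711.4 psf.
Total σ_h = 783.0 + 711.4 = 1494 psf.

1490 psf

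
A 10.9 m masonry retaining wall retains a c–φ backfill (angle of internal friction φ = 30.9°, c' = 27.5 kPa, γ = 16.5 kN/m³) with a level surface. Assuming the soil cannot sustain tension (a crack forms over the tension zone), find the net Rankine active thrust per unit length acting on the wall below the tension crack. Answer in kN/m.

66.8 kN/m

K_a = 0.3214; √K_a = 0.5669.
Tension-crack depth z_c = 2c/(γ√K_a) = 2×27.5/(16.5×0.5669) = 5.880 m.
σ_a at base = K_a γ H − 2c√K_a = 0.3214×16.5×10.9 − 2×27.5×0.5669 = 26.62 kPa.
P_a = ½ × 26.62 × (H − z_c) = 0.5×26.62×5.020 = 66.83 kN/m.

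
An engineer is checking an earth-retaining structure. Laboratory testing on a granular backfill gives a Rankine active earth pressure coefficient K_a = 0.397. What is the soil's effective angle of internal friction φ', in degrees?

K_a = tan²(45° − φ/2) ⇒ 45° − φ/2 = arctan(√0.397) = 32.21°.
φ = 2(45° − 32.21°) = 25.57°.

25.6°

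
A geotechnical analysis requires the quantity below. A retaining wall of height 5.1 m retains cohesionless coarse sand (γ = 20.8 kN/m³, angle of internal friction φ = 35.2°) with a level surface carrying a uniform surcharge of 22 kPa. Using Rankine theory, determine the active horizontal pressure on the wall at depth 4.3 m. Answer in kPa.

K_a = (1 − sin φ)/(1 + sin φ) = 0.2687.
σ_v = γz + q = 20.8 × 4.3 + 22 = 111.4 kPa.
σ_h = K_a σ_v = 0.2687 × 111.4 = 29.94 kPa.

29.9 kPa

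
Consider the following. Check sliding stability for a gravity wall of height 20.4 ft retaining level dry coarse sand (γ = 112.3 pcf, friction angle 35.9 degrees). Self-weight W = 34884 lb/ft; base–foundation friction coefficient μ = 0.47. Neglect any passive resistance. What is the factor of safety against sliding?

K_a = tan²(45° − 35.9°/2) = 0.2607.
P_a = ½K_aγH² = 0.5×0.2607×112.3×20.4² = 6093 lb/ft, acting at H/3 = 6.800 ft above the base.
FS_sliding = μW / P_a = 0.47×34884 / 6093 = 2.691.

2.69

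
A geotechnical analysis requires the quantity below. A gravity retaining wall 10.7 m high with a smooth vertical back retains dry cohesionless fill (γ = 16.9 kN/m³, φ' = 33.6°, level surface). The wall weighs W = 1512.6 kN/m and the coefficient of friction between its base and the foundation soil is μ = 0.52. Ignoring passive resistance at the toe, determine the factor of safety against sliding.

K_a = tan²(45° − 33.6°/2) = 0.2875.
P_a = ½K_aγH² = 0.5×0.2875×16.9×10.7² = 278.1 kN/m, acting at H/3 = 3.567 m above the base.
FS_sliding = μW / P_a = 0.52×1512.6 / 278.1 = 2.828.

2.83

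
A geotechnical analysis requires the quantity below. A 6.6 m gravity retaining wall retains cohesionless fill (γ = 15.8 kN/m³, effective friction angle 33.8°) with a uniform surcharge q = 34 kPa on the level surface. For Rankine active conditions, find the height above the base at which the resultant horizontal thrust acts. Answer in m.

2.63 m

K_a = 0.2851.
Triangular part P₁ = ½K_aγH² = 98.11 at H/3 = 2.200 m; rectangular part P₂ = K_a q H = 63.98 at H/2 = 3.300 m.
ȳ = (P₁·2.200 + P₂·3.300)/(P₁+P₂) = 2.634 m.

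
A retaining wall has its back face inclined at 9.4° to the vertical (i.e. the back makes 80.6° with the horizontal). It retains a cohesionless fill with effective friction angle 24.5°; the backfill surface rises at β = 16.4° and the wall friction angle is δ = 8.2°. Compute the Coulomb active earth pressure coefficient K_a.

K_a = sin²(α+φ) / [sin²α · sin(α−δ) · (1 + √{sin(φ+δ)sin(φ−β) / (sin(α−δ)sin(α+β))})²].
With α = 80.6°, φ = 24.5°, δ = 8.2°, β = 16.4°: K_a = 0.6097.

0.610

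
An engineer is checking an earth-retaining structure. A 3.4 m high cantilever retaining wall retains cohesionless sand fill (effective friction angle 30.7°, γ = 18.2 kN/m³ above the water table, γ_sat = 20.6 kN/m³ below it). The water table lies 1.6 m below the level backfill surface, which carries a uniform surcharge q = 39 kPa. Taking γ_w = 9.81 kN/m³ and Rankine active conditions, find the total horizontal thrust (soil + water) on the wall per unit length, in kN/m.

K_a = tan²(45° − φ/2) = 0.3240.
γ' = 20.6 − 9.81 = 10.79 kN/m³. h₂ = H − d_w = 1.8 m.
σ'_h: at surface K_a·q = 12.64; at WT K_a(q+γd_w) = 22.07; at base K_a(q+γd_w+γ'h₂) = 28.37 kPa.
P₁ = ½(12.64+22.07)×1.6 = 27.77; P₂ = ½(22.07+28.37)×1.8 = 45.39; P_w = ½γ_w h₂² = 15.89.
Total = 27.77+45.39+15.89 = 89.05 kN/m.

89.1 kN/m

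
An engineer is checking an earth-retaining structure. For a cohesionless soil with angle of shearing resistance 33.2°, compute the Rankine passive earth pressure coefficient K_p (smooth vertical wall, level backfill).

K_p = (1 + sin φ)/(1 − sin φ) = tan²(45° + 33.2°/2) = 3.421.

3.42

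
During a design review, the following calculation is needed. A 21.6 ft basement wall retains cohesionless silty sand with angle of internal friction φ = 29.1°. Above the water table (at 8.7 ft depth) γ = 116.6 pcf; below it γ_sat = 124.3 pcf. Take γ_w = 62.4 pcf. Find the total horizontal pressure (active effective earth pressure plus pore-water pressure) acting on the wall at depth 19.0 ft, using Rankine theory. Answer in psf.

1210 psf

K_a = (1 − sin φ)/(1 + sin φ) = 0.3456.
γ' = 124.3 − 62.4 = 61.90 pcf.
Effective vertical stress at 19.0 ft: σ'_v = 116.6×8.7 + 61.90×10.3 = 1652 psf.
σ'_h = K_a σ'_v = 0.3456 × 1652 = 570.9 psf; u = γ_w × 10.3 = 642.7 psf.
Total σ_h = 570.9 + 642.7 = 1214 psf.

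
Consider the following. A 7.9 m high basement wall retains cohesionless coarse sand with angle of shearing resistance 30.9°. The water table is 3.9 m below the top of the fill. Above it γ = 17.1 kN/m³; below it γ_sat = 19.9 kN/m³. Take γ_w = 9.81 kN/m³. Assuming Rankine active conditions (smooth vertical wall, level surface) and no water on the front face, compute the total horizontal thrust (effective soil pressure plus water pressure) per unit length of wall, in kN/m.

K_a = tan²(45° − φ/2) = 0.3214.
γ' = 19.9 − 9.81 = 10.09 kN/m³. Depth below WT = 4.0 m.
σ'_h at WT = K_a γ d_w = 21.43 kPa; at base = 21.43 + K_a γ' × 4.0 = 34.41 kPa.
P₁ (0–3.9 m) = ½×21.43×3.9 = 41.80. P₂ (3.9–7.9 m) = ½(21.43+34.41)×4.0 = 111.7.
P_w = ½ γ_w h₂² = 0.5×9.81×4.0² = 78.48. Total = 41.80+111.7+78.48 = 232.0 kN/m.

232 kN/m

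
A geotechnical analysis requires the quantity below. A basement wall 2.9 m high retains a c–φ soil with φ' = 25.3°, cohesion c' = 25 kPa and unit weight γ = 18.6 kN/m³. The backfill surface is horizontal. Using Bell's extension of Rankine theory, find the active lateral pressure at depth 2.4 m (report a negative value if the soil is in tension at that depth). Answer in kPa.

-13.8 kPa

K_a = (1 − sin φ)/(1 + sin φ) = 0.4012.
σ_a = K_a γ z − 2c√K_a = 0.4012×18.6×2.4 − 2×25×0.6334 = -13.76 kPa.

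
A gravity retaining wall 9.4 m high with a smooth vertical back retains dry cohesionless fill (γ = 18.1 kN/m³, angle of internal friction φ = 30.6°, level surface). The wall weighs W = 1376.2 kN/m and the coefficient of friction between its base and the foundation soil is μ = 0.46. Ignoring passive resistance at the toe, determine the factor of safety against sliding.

2.43

K_a = tan²(45° − 30.6°/2) = 0.3253.
P_a = ½K_aγH² = 0.5×0.3253×18.1×9.4² = 260.2 kN/m, acting at H/3 = 3.133 m above the base.
FS_sliding = μW / P_a = 0.46×1376.2 / 260.2 = 2.433.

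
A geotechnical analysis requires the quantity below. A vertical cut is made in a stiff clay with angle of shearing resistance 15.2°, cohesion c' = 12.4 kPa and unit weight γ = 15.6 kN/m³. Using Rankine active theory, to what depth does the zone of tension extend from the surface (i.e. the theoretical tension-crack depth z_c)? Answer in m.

K_a = tan²(45° − 15.2°/2) = 0.5845; √K_a = 0.7646.
The active pressure is zero where K_a γ z = 2c√K_a, so z_c = 2c/(γ√K_a) = 2×12.4/(15.6×0.7646) = 2.079 m.

2.08 m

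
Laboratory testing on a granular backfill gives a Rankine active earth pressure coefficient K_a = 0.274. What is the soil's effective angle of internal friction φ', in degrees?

34.7°

K_a = tan²(45° − φ/2) ⇒ 45° − φ/2 = arctan(√0.274) = 27.63°.
φ = 2(45° − 27.63°) = 34.74°.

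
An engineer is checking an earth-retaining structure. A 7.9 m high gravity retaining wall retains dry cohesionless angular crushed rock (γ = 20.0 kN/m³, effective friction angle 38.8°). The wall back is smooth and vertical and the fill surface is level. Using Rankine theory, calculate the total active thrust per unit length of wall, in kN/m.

143 kN/m

K_a = tan²(45° − φ/2) = 0.2296.
P_a = ½ K_a γ H² = 0.5 × 0.2296 × 20.0 × 7.9² = 143.3 kN/m.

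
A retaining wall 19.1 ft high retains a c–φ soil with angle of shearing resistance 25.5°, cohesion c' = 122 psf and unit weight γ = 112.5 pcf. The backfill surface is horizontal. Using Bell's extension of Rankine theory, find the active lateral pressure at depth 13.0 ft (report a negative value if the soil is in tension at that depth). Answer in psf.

K_a = (1 − sin φ)/(1 + sin φ) = 0.3981.
σ_a = K_a γ z − 2c√K_a = 0.3981×112.5×13.0 − 2×122×0.6310 = 428.3 psf.

428 psf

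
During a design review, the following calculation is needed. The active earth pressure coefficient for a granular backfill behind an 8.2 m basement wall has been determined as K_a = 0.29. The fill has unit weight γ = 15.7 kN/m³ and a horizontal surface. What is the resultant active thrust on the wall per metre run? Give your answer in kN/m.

P = ½ K_a γ H² = 0.5 × 0.29 × 15.7 × 8.2² = 153.1 kN/m.

153 kN/m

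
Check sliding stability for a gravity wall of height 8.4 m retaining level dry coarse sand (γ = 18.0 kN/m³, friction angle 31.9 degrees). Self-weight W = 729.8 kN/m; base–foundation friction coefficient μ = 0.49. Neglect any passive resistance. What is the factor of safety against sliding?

1.83

K_a = tan²(45° − 31.9°/2) = 0.3085.
P_a = ½K_aγH² = 0.5×0.3085×18.0×8.4² = 195.9 kN/m, acting at H/3 = 2.800 m above the base.
FS_sliding = μW / P_a = 0.49×729.8 / 195.9 = 1.825.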